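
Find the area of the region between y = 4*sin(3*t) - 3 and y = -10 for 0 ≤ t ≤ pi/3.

On [0, pi/3], (4*sin(3*t) - 3) - (-10) = 4*sin(3*t) + 7 is ≥ 0 throughout, so the area is a single integral of |4*sin(3*t) + 7|.
∫[0,pi/3] (4*sin(3*t) + 7) dt = 8/3 + 7*pi/3.

8/3 + 7*pi/3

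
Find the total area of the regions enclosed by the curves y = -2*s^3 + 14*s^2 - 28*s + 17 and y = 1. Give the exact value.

Set the curves equal: -2*s^3 + 14*s^2 - 28*s + 17 = 1, so -2*s^3 + 14*s^2 - 28*s + 16 = 0, which factors as -2*(s - 4)*(s - 2)*(s - 1) = 0. The curves meet at s = 1, 2, 4.
On [1, 2], y = 1 is on top; that piece has area ∫[1,2] (-(-2*s^3 + 14*s^2 - 28*s + 16)) ds = 5/6.
On [2, 4], y = -2*s^3 + 14*s^2 - 28*s + 17 is on top; that piece has area ∫[2,4] (-2*s^3 + 14*s^2 - 28*s + 16) ds = 16/3.
Total enclosed area = 5/6 + 16/3 = 37/6.

37/6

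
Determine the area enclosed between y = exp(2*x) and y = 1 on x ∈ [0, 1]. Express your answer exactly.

-3/2 + exp(2)/2

On [0, 1], (exp(2*x)) - (1) = exp(2*x) - 1 is ≥ 0 throughout, so the area is a single integral of |exp(2*x) - 1|.
∫[0,1] (exp(2*x) - 1) dx = -3/2 + exp(2)/2.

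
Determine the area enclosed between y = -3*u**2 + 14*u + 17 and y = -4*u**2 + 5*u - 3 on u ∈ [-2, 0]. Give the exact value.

74/3

On [-2, 0], (-3*u**2 + 14*u + 17) - (-4*u**2 + 5*u - 3) = u**2 + 9*u + 20 is ≥ 0 throughout, so the area is a single integral of |u**2 + 9*u + 20|.
∫[-2,0] (u**2 + 9*u + 20) du = 74/3.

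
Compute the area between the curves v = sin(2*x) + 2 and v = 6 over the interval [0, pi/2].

-1 + 2*pi

On [0, pi/2], (sin(2*x) + 2) - (6) = sin(2*x) - 4 is ≤ 0 throughout, so the area is a single integral of |sin(2*x) - 4|.
∫[0,pi/2] (sin(2*x) - 4) dx = 1 - 2*pi; the area of that piece is -1 + 2*pi.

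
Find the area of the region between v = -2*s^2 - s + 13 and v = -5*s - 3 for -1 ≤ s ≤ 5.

The difference (-2*s^2 - s + 13) - (-5*s - 3) = -2*s^2 + 4*s + 16 changes sign at s = 4 inside [-1, 5], so split the integral there.
∫[-1,4] (-2*s^2 + 4*s + 16) ds = 200/3.
∫[4,5] (-2*s^2 + 4*s + 16) ds = -20/3; the area of that piece is 20/3.
Total area = 200/3 + 20/3 = 220/3.

220/3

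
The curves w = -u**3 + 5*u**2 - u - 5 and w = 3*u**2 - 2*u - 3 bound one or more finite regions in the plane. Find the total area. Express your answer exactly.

37/12

Set the curves equal: -u**3 + 5*u**2 - u - 5 = 3*u**2 - 2*u - 3, so -u**3 + 2*u**2 + u - 2 = 0, which factors as -(u - 2)*(u - 1)*(u + 1) = 0. The curves meet at u = -1, 1, 2.
On [-1, 1], w = 3*u**2 - 2*u - 3 is on top; that piece has area ∫[-1,1] (-(-u**3 + 2*u**2 + u - 2)) du = 8/3.
On [1, 2], w = -u**3 + 5*u**2 - u - 5 is on top; that piece has area ∫[1,2] (-u**3 + 2*u**2 + u - 2) du = 5/12.
Total enclosed area = 8/3 + 5/12 = 37/12.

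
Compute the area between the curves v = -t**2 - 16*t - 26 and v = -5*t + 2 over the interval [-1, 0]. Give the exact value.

137/6

On [-1, 0], (-t**2 - 16*t - 26) - (-5*t + 2) = -t**2 - 11*t - 28 is ≤ 0 throughout, so the area is a single integral of |-t**2 - 11*t - 28|.
∫[-1,0] (-t**2 - 11*t - 28) dt = -137/6; the area of that piece is 137/6.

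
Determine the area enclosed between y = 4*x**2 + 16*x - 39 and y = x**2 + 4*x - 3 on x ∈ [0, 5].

The difference (4*x**2 + 16*x - 39) - (x**2 + 4*x - 3) = 3*x**2 + 12*x - 36 changes sign at x = 2 inside [0, 5], so split the integral there.
∫[0,2] (3*x**2 + 12*x - 36) dx = -40; the area of that piece is 40.
∫[2,5] (3*x**2 + 12*x - 36) dx = 135.
Total area = 40 + 135 = 175.

175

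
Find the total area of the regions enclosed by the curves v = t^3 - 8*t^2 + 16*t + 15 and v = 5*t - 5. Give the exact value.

443/6

Set the curves equal: t^3 - 8*t^2 + 16*t + 15 = 5*t - 5, so t^3 - 8*t^2 + 11*t + 20 = 0, which factors as (t - 5)*(t - 4)*(t + 1) = 0. The curves meet at t = -1, 4, 5.
On [-1, 4], v = t^3 - 8*t^2 + 16*t + 15 is on top; that piece has area ∫[-1,4] (t^3 - 8*t^2 + 11*t + 20) dt = 875/12.
On [4, 5], v = 5*t - 5 is on top; that piece has area ∫[4,5] (-(t^3 - 8*t^2 + 11*t + 20)) dt = 11/12.
Total enclosed area = 875/12 + 11/12 = 443/6.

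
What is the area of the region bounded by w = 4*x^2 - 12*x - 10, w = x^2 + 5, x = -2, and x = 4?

110

The difference (4*x^2 - 12*x - 10) - (x^2 + 5) = 3*x^2 - 12*x - 15 changes sign at x = -1 inside [-2, 4], so split the integral there.
∫[-2,-1] (3*x^2 - 12*x - 15) dx = 10.
∫[-1,4] (3*x^2 - 12*x - 15) dx = -100; the area of that piece is 100.
Total area = 10 + 100 = 110.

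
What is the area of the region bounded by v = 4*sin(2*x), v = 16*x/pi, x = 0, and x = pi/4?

2 - pi/2

On [0, pi/4], (4*sin(2*x)) - (16*x/pi) = -16*x/pi + 4*sin(2*x) is ≥ 0 throughout, so the area is a single integral of |-16*x/pi + 4*sin(2*x)|.
∫[0,pi/4] (-16*x/pi + 4*sin(2*x)) dx = 2 - pi/2.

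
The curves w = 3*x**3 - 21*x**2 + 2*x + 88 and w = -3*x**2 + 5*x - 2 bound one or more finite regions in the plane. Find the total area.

1221/4

Set the curves equal: 3*x**3 - 21*x**2 + 2*x + 88 = -3*x**2 + 5*x - 2, so 3*x**3 - 18*x**2 - 3*x + 90 = 0, which factors as 3*(x - 5)*(x - 3)*(x + 2) = 0. The curves meet at x = -2, 3, 5.
On [-2, 3], w = 3*x**3 - 21*x**2 + 2*x + 88 is on top; that piece has area ∫[-2,3] (3*x**3 - 18*x**2 - 3*x + 90) dx = 1125/4.
On [3, 5], w = -3*x**2 + 5*x - 2 is on top; that piece has area ∫[3,5] (-(3*x**3 - 18*x**2 - 3*x + 90)) dx = 24.
Total enclosed area = 1125/4 + 24 = 1221/4.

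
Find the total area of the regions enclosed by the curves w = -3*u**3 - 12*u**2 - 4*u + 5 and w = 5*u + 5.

37/4

Set the curves equal: -3*u**3 - 12*u**2 - 4*u + 5 = 5*u + 5, so -3*u**3 - 12*u**2 - 9*u = 0, which factors as -3*u*(u + 1)*(u + 3) = 0. The curves meet at u = -3, -1, 0.
On [-3, -1], w = 5*u + 5 is on top; that piece has area ∫[-3,-1] (-(-3*u**3 - 12*u**2 - 9*u)) du = 8.
On [-1, 0], w = -3*u**3 - 12*u**2 - 4*u + 5 is on top; that piece has area ∫[-1,0] (-3*u**3 - 12*u**2 - 9*u) du = 5/4.
Total enclosed area = 8 + 5/4 = 37/4.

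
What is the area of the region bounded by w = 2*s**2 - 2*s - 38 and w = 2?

Set the curves equal: 2*s**2 - 2*s - 38 = 2, so 2*s**2 - 2*s - 40 = 0, which factors as 2*(s - 5)*(s + 4) = 0. The curves meet at s = -4, 5.
On [-4, 5], w = 2 is on top; that piece has area ∫[-4,5] (-(2*s**2 - 2*s - 40)) ds = 243.

243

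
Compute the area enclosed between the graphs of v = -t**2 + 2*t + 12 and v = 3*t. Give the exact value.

343/6

Set the curves equal: -t**2 + 2*t + 12 = 3*t, so -t**2 - t + 12 = 0, which factors as -(t - 3)*(t + 4) = 0. The curves meet at t = -4, 3.
On [-4, 3], v = -t**2 + 2*t + 12 is on top; that piece has area ∫[-4,3] (-t**2 - t + 12) dt = 343/6.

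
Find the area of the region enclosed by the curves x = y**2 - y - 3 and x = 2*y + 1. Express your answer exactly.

125/6

Both boundary curves give x as a function of y, so integrate with respect to y. Setting them equal: y**2 - 3*y - 4 = 0, i.e. (y - 4)*(y + 1) = 0, so they meet at y = -1, 4.
For y in [-1, 4], x = y**2 - y - 3 is on the left; area = ∫[-1,4] (-(y**2 - 3*y - 4)) dy = 125/6.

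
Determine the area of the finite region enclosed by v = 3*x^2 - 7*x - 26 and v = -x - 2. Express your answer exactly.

108

Set the curves equal: 3*x^2 - 7*x - 26 = -x - 2, so 3*x^2 - 6*x - 24 = 0, which factors as 3*(x - 4)*(x + 2) = 0. The curves meet at x = -2, 4.
On [-2, 4], v = -x - 2 is on top; that piece has area ∫[-2,4] (-(3*x^2 - 6*x - 24)) dx = 108.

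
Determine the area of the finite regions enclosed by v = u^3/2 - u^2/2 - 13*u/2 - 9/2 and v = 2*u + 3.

284/3

Set the curves equal: u^3/2 - u^2/2 - 13*u/2 - 9/2 = 2*u + 3, so u^3/2 - u^2/2 - 17*u/2 - 15/2 = 0, which factors as (u - 5)*(u + 1)*(u + 3)/2 = 0. The curves meet at u = -3, -1, 5.
On [-3, -1], v = u^3/2 - u^2/2 - 13*u/2 - 9/2 is on top; that piece has area ∫[-3,-1] (u^3/2 - u^2/2 - 17*u/2 - 15/2) du = 14/3.
On [-1, 5], v = 2*u + 3 is on top; that piece has area ∫[-1,5] (-(u^3/2 - u^2/2 - 17*u/2 - 15/2)) du = 90.
Total enclosed area = 14/3 + 90 = 284/3.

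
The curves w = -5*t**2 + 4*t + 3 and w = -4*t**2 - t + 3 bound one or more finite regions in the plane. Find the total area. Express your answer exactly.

125/6

Set the curves equal: -5*t**2 + 4*t + 3 = -4*t**2 - t + 3, so -t**2 + 5*t = 0, which factors as -t*(t - 5) = 0. The curves meet at t = 0, 5.
On [0, 5], w = -5*t**2 + 4*t + 3 is on top; that piece has area ∫[0,5] (-t**2 + 5*t) dt = 125/6.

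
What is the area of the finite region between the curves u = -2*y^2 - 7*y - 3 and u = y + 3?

Both boundary curves give u as a function of y, so integrate with respect to y. Setting them equal: -2*y^2 - 8*y - 6 = 0, i.e. -2*(y + 1)*(y + 3) = 0, so they meet at y = -3, -1.
For y in [-3, -1], u = -2*y^2 - 7*y - 3 is on the right; area = ∫[-3,-1] (-2*y^2 - 8*y - 6) dy = 8/3.

8/3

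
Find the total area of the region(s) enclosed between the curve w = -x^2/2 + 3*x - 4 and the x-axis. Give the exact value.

2/3

The curve meets the x-axis where -x^2/2 + 3*x - 4 = 0, i.e. -(x - 4)*(x - 2)/2 = 0, at x = 2, 4.
On [2, 4] the curve lies above the axis; ∫[2,4] (-x^2/2 + 3*x - 4) dx = 2/3, giving area 2/3.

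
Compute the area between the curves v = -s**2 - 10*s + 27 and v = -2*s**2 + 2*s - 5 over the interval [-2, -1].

157/3

On [-2, -1], (-s**2 - 10*s + 27) - (-2*s**2 + 2*s - 5) = s**2 - 12*s + 32 is ≥ 0 throughout, so the area is a single integral of |s**2 - 12*s + 32|.
∫[-2,-1] (s**2 - 12*s + 32) ds = 157/3.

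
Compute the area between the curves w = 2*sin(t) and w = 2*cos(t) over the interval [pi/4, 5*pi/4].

4*sqrt(2)

On [pi/4, 5*pi/4], (2*sin(t)) - (2*cos(t)) = 2*sin(t) - 2*cos(t) is ≥ 0 throughout, so the area is a single integral of |2*sin(t) - 2*cos(t)|.
∫[pi/4,5*pi/4] (2*sin(t) - 2*cos(t)) dt = 4*sqrt(2).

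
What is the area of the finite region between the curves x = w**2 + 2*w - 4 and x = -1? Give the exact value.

32/3

Both boundary curves give x as a function of w, so integrate with respect to w. Setting them equal: w**2 + 2*w - 3 = 0, i.e. (w - 1)*(w + 3) = 0, so they meet at w = -3, 1.
For w in [-3, 1], x = w**2 + 2*w - 4 is on the left; area = ∫[-3,1] (-(w**2 + 2*w - 3)) dw = 32/3.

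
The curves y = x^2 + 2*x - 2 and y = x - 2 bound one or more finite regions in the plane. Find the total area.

Set the curves equal: x^2 + 2*x - 2 = x - 2, so x^2 + x = 0, which factors as x*(x + 1) = 0. The curves meet at x = -1, 0.
On [-1, 0], y = x - 2 is on top; that piece has area ∫[-1,0] (-(x^2 + x)) dx = 1/6.

1/6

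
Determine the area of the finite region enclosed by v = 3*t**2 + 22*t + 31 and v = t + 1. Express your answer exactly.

Set the curves equal: 3*t**2 + 22*t + 31 = t + 1, so 3*t**2 + 21*t + 30 = 0, which factors as 3*(t + 2)*(t + 5) = 0. The curves meet at t = -5, -2.
On [-5, -2], v = t + 1 is on top; that piece has area ∫[-5,-2] (-(3*t**2 + 21*t + 30)) dt = 27/2.

27/2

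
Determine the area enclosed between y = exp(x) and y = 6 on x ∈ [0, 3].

The difference (exp(x)) - (6) = exp(x) - 6 changes sign at x = log(6) inside [0, 3], so split the integral there.
∫[0,log(6)] (exp(x) - 6) dx = 5 - log(46656); the area of that piece is -5 + log(46656).
∫[log(6),3] (exp(x) - 6) dx = -24 + 6*log(6) + exp(3).
Total area = (-5 + log(46656)) + (-24 + 6*log(6) + exp(3)) = -29 + exp(3) + 12*log(6).

-29 + exp(3) + 12*log(6)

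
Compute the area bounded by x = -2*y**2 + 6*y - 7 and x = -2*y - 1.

Both boundary curves give x as a function of y, so integrate with respect to y. Setting them equal: -2*y**2 + 8*y - 6 = 0, i.e. -2*(y - 3)*(y - 1) = 0, so they meet at y = 1, 3.
For y in [1, 3], x = -2*y**2 + 6*y - 7 is on the right; area = ∫[1,3] (-2*y**2 + 8*y - 6) dy = 8/3.

8/3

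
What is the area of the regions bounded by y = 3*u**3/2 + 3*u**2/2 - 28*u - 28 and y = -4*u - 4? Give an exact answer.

863/4

Set the curves equal: 3*u**3/2 + 3*u**2/2 - 28*u - 28 = -4*u - 4, so 3*u**3/2 + 3*u**2/2 - 24*u - 24 = 0, which factors as 3*(u - 4)*(u + 1)*(u + 4)/2 = 0. The curves meet at u = -4, -1, 4.
On [-4, -1], y = 3*u**3/2 + 3*u**2/2 - 28*u - 28 is on top; that piece has area ∫[-4,-1] (3*u**3/2 + 3*u**2/2 - 24*u - 24) du = 351/8.
On [-1, 4], y = -4*u - 4 is on top; that piece has area ∫[-1,4] (-(3*u**3/2 + 3*u**2/2 - 24*u - 24)) du = 1375/8.
Total enclosed area = 351/8 + 1375/8 = 863/4.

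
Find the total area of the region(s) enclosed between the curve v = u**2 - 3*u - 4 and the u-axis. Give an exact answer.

125/6

The curve meets the u-axis where u**2 - 3*u - 4 = 0, i.e. (u - 4)*(u + 1) = 0, at u = -1, 4.
On [-1, 4] the curve lies below the axis; ∫[-1,4] (u**2 - 3*u - 4) du = -125/6, giving area 125/6.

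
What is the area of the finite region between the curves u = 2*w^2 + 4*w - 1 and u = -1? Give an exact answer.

8/3

Both boundary curves give u as a function of w, so integrate with respect to w. Setting them equal: 2*w^2 + 4*w = 0, i.e. 2*w*(w + 2) = 0, so they meet at w = -2, 0.
For w in [-2, 0], u = 2*w^2 + 4*w - 1 is on the left; area = ∫[-2,0] (-(2*w^2 + 4*w)) dw = 8/3.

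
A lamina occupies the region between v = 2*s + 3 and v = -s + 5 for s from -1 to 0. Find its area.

On [-1, 0], (2*s + 3) - (-s + 5) = 3*s - 2 is ≤ 0 throughout, so the area is a single integral of |3*s - 2|.
∫[-1,0] (3*s - 2) ds = -7/2; the area of that piece is 7/2.

7/2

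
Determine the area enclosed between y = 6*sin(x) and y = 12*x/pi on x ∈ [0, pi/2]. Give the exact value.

On [0, pi/2], (6*sin(x)) - (12*x/pi) = -12*x/pi + 6*sin(x) is ≥ 0 throughout, so the area is a single integral of |-12*x/pi + 6*sin(x)|.
∫[0,pi/2] (-12*x/pi + 6*sin(x)) dx = 6 - 3*pi/2.

6 - 3*pi/2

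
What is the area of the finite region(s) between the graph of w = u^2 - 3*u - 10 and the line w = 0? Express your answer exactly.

343/6

The curve meets the u-axis where u^2 - 3*u - 10 = 0, i.e. (u - 5)*(u + 2) = 0, at u = -2, 5.
On [-2, 5] the curve lies below the axis; ∫[-2,5] (u^2 - 3*u - 10) du = -343/6, giving area 343/6.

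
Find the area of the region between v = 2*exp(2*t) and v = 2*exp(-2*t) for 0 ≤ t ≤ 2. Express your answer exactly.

-2 + exp(-4) + exp(4)

On [0, 2], (2*exp(2*t)) - (2*exp(-2*t)) = 2*exp(2*t) - 2*exp(-2*t) is ≥ 0 throughout, so the area is a single integral of |2*exp(2*t) - 2*exp(-2*t)|.
∫[0,2] (2*exp(2*t) - 2*exp(-2*t)) dt = -2 + exp(-4) + exp(4).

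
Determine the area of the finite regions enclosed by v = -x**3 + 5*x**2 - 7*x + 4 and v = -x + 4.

37/12

Set the curves equal: -x**3 + 5*x**2 - 7*x + 4 = -x + 4, so -x**3 + 5*x**2 - 6*x = 0, which factors as -x*(x - 3)*(x - 2) = 0. The curves meet at x = 0, 2, 3.
On [0, 2], v = -x + 4 is on top; that piece has area ∫[0,2] (-(-x**3 + 5*x**2 - 6*x)) dx = 8/3.
On [2, 3], v = -x**3 + 5*x**2 - 7*x + 4 is on top; that piece has area ∫[2,3] (-x**3 + 5*x**2 - 6*x) dx = 5/12.
Total enclosed area = 8/3 + 5/12 = 37/12.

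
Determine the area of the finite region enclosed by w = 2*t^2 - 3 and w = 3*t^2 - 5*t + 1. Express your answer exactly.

Set the curves equal: 2*t^2 - 3 = 3*t^2 - 5*t + 1, so -t^2 + 5*t - 4 = 0, which factors as -(t - 4)*(t - 1) = 0. The curves meet at t = 1, 4.
On [1, 4], w = 2*t^2 - 3 is on top; that piece has area ∫[1,4] (-t^2 + 5*t - 4) dt = 9/2.

9/2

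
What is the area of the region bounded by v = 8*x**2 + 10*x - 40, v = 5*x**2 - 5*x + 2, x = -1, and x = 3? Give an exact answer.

The difference (8*x**2 + 10*x - 40) - (5*x**2 - 5*x + 2) = 3*x**2 + 15*x - 42 changes sign at x = 2 inside [-1, 3], so split the integral there.
∫[-1,2] (3*x**2 + 15*x - 42) dx = -189/2; the area of that piece is 189/2.
∫[2,3] (3*x**2 + 15*x - 42) dx = 29/2.
Total area = 189/2 + 29/2 = 109.

109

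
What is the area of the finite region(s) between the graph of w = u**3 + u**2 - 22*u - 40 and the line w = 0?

3901/12

The curve meets the u-axis where u**3 + u**2 - 22*u - 40 = 0, i.e. (u - 5)*(u + 2)*(u + 4) = 0, at u = -4, -2, 5.
On [-4, -2] the curve lies above the axis; ∫[-4,-2] (u**3 + u**2 - 22*u - 40) du = 32/3, giving area 32/3.
On [-2, 5] the curve lies below the axis; ∫[-2,5] (u**3 + u**2 - 22*u - 40) du = -3773/12, giving area 3773/12.
Total area = 32/3 + 3773/12 = 3901/12.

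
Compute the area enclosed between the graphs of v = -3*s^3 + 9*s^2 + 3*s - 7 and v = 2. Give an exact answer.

24

Set the curves equal: -3*s^3 + 9*s^2 + 3*s - 7 = 2, so -3*s^3 + 9*s^2 + 3*s - 9 = 0, which factors as -3*(s - 3)*(s - 1)*(s + 1) = 0. The curves meet at s = -1, 1, 3.
On [-1, 1], v = 2 is on top; that piece has area ∫[-1,1] (-(-3*s^3 + 9*s^2 + 3*s - 9)) ds = 12.
On [1, 3], v = -3*s^3 + 9*s^2 + 3*s - 7 is on top; that piece has area ∫[1,3] (-3*s^3 + 9*s^2 + 3*s - 9) ds = 12.
Total enclosed area = 12 + 12 = 24.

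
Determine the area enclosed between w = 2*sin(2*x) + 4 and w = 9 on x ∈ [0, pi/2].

On [0, pi/2], (2*sin(2*x) + 4) - (9) = 2*sin(2*x) - 5 is ≤ 0 throughout, so the area is a single integral of |2*sin(2*x) - 5|.
∫[0,pi/2] (2*sin(2*x) - 5) dx = 2 - 5*pi/2; the area of that piece is -2 + 5*pi/2.

-2 + 5*pi/2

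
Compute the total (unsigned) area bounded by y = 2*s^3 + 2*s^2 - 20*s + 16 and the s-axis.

443/3

The curve meets the s-axis where 2*s^3 + 2*s^2 - 20*s + 16 = 0, i.e. 2*(s - 2)*(s - 1)*(s + 4) = 0, at s = -4, 1, 2.
On [-4, 1] the curve lies above the axis; ∫[-4,1] (2*s^3 + 2*s^2 - 20*s + 16) ds = 875/6, giving area 875/6.
On [1, 2] the curve lies below the axis; ∫[1,2] (2*s^3 + 2*s^2 - 20*s + 16) ds = -11/6, giving area 11/6.
Total area = 875/6 + 11/6 = 443/3.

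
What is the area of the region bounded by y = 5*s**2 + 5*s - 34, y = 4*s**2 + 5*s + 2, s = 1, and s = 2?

On [1, 2], (5*s**2 + 5*s - 34) - (4*s**2 + 5*s + 2) = s**2 - 36 is ≤ 0 throughout, so the area is a single integral of |s**2 - 36|.
∫[1,2] (s**2 - 36) ds = -101/3; the area of that piece is 101/3.

101/3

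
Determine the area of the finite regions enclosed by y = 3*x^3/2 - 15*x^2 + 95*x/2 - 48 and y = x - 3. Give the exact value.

Set the curves equal: 3*x^3/2 - 15*x^2 + 95*x/2 - 48 = x - 3, so 3*x^3/2 - 15*x^2 + 93*x/2 - 45 = 0, which factors as 3*(x - 5)*(x - 3)*(x - 2)/2 = 0. The curves meet at x = 2, 3, 5.
On [2, 3], y = 3*x^3/2 - 15*x^2 + 95*x/2 - 48 is on top; that piece has area ∫[2,3] (3*x^3/2 - 15*x^2 + 93*x/2 - 45) dx = 5/8.
On [3, 5], y = x - 3 is on top; that piece has area ∫[3,5] (-(3*x^3/2 - 15*x^2 + 93*x/2 - 45)) dx = 4.
Total enclosed area = 5/8 + 4 = 37/8.

37/8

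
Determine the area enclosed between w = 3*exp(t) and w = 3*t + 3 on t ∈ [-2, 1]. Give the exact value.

On [-2, 1], (3*exp(t)) - (3*t + 3) = -3*t + 3*exp(t) - 3 is ≥ 0 throughout, so the area is a single integral of |-3*t + 3*exp(t) - 3|.
∫[-2,1] (-3*t + 3*exp(t) - 3) dt = -9/2 - 3*exp(-2) + 3*exp(1).

-9/2 - 3*exp(-2) + 3*exp(1)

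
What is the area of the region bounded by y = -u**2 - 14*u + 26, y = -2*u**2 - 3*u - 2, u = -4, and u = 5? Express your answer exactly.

The difference (-u**2 - 14*u + 26) - (-2*u**2 - 3*u - 2) = u**2 - 11*u + 28 changes sign at u = 4 inside [-4, 5], so split the integral there.
∫[-4,4] (u**2 - 11*u + 28) du = 800/3.
∫[4,5] (u**2 - 11*u + 28) du = -7/6; the area of that piece is 7/6.
Total area = 800/3 + 7/6 = 1607/6.

1607/6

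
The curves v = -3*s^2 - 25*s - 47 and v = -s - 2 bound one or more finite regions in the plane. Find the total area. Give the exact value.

Set the curves equal: -3*s^2 - 25*s - 47 = -s - 2, so -3*s^2 - 24*s - 45 = 0, which factors as -3*(s + 3)*(s + 5) = 0. The curves meet at s = -5, -3.
On [-5, -3], v = -3*s^2 - 25*s - 47 is on top; that piece has area ∫[-5,-3] (-3*s^2 - 24*s - 45) ds = 4.

4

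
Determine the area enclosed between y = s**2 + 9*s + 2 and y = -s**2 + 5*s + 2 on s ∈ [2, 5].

120

On [2, 5], (s**2 + 9*s + 2) - (-s**2 + 5*s + 2) = 2*s**2 + 4*s is ≥ 0 throughout, so the area is a single integral of |2*s**2 + 4*s|.
∫[2,5] (2*s**2 + 4*s) ds = 120.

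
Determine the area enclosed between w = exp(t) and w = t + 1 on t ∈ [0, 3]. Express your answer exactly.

On [0, 3], (exp(t)) - (t + 1) = -t + exp(t) - 1 is ≥ 0 throughout, so the area is a single integral of |-t + exp(t) - 1|.
∫[0,3] (-t + exp(t) - 1) dt = -17/2 + exp(3).

-17/2 + exp(3)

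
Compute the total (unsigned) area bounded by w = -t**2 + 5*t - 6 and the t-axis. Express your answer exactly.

The curve meets the t-axis where -t**2 + 5*t - 6 = 0, i.e. -(t - 3)*(t - 2) = 0, at t = 2, 3.
On [2, 3] the curve lies above the axis; ∫[2,3] (-t**2 + 5*t - 6) dt = 1/6, giving area 1/6.

1/6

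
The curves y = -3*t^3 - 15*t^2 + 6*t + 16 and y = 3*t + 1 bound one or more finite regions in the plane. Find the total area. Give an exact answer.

148

Set the curves equal: -3*t^3 - 15*t^2 + 6*t + 16 = 3*t + 1, so -3*t^3 - 15*t^2 + 3*t + 15 = 0, which factors as -3*(t - 1)*(t + 1)*(t + 5) = 0. The curves meet at t = -5, -1, 1.
On [-5, -1], y = 3*t + 1 is on top; that piece has area ∫[-5,-1] (-(-3*t^3 - 15*t^2 + 3*t + 15)) dt = 128.
On [-1, 1], y = -3*t^3 - 15*t^2 + 6*t + 16 is on top; that piece has area ∫[-1,1] (-3*t^3 - 15*t^2 + 3*t + 15) dt = 20.
Total enclosed area = 128 + 20 = 148.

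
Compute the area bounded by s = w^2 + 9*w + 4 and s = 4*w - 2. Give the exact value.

Both boundary curves give s as a function of w, so integrate with respect to w. Setting them equal: w^2 + 5*w + 6 = 0, i.e. (w + 2)*(w + 3) = 0, so they meet at w = -3, -2.
For w in [-3, -2], s = w^2 + 9*w + 4 is on the left; area = ∫[-3,-2] (-(w^2 + 5*w + 6)) dw = 1/6.

1/6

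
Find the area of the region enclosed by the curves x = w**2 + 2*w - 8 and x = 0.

Both boundary curves give x as a function of w, so integrate with respect to w. Setting them equal: w**2 + 2*w - 8 = 0, i.e. (w - 2)*(w + 4) = 0, so they meet at w = -4, 2.
For w in [-4, 2], x = w**2 + 2*w - 8 is on the left; area = ∫[-4,2] (-(w**2 + 2*w - 8)) dw = 36.

36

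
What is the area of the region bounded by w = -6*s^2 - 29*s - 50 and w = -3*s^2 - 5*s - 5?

Set the curves equal: -6*s^2 - 29*s - 50 = -3*s^2 - 5*s - 5, so -3*s^2 - 24*s - 45 = 0, which factors as -3*(s + 3)*(s + 5) = 0. The curves meet at s = -5, -3.
On [-5, -3], w = -6*s^2 - 29*s - 50 is on top; that piece has area ∫[-5,-3] (-3*s^2 - 24*s - 45) ds = 4.

4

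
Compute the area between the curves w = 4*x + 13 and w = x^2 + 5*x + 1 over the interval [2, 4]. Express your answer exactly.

7

The difference (4*x + 13) - (x^2 + 5*x + 1) = -x^2 - x + 12 changes sign at x = 3 inside [2, 4], so split the integral there.
∫[2,3] (-x^2 - x + 12) dx = 19/6.
∫[3,4] (-x^2 - x + 12) dx = -23/6; the area of that piece is 23/6.
Total area = 19/6 + 23/6 = 7.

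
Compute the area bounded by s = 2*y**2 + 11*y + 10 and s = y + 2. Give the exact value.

9

Both boundary curves give s as a function of y, so integrate with respect to y. Setting them equal: 2*y**2 + 10*y + 8 = 0, i.e. 2*(y + 1)*(y + 4) = 0, so they meet at y = -4, -1.
For y in [-4, -1], s = 2*y**2 + 11*y + 10 is on the left; area = ∫[-4,-1] (-(2*y**2 + 10*y + 8)) dy = 9.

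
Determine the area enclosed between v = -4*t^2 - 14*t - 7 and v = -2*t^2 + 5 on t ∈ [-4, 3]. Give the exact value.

449/3

The difference (-4*t^2 - 14*t - 7) - (-2*t^2 + 5) = -2*t^2 - 14*t - 12 changes sign at t = -1 inside [-4, 3], so split the integral there.
∫[-4,-1] (-2*t^2 - 14*t - 12) dt = 27.
∫[-1,3] (-2*t^2 - 14*t - 12) dt = -368/3; the area of that piece is 368/3.
Total area = 27 + 368/3 = 449/3.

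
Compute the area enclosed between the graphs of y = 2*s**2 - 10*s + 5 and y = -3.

9

Set the curves equal: 2*s**2 - 10*s + 5 = -3, so 2*s**2 - 10*s + 8 = 0, which factors as 2*(s - 4)*(s - 1) = 0. The curves meet at s = 1, 4.
On [1, 4], y = -3 is on top; that piece has area ∫[1,4] (-(2*s**2 - 10*s + 8)) ds = 9.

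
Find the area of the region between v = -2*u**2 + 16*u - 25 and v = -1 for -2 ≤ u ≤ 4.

The difference (-2*u**2 + 16*u - 25) - (-1) = -2*u**2 + 16*u - 24 changes sign at u = 2 inside [-2, 4], so split the integral there.
∫[-2,2] (-2*u**2 + 16*u - 24) du = -320/3; the area of that piece is 320/3.
∫[2,4] (-2*u**2 + 16*u - 24) du = 32/3.
Total area = 320/3 + 32/3 = 352/3.

352/3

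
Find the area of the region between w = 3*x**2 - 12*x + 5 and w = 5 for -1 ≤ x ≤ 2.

23

The difference (3*x**2 - 12*x + 5) - (5) = 3*x**2 - 12*x changes sign at x = 0 inside [-1, 2], so split the integral there.
∫[-1,0] (3*x**2 - 12*x) dx = 7.
∫[0,2] (3*x**2 - 12*x) dx = -16; the area of that piece is 16.
Total area = 7 + 16 = 23.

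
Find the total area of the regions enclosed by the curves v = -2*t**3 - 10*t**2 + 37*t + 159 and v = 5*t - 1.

5137/6

Set the curves equal: -2*t**3 - 10*t**2 + 37*t + 159 = 5*t - 1, so -2*t**3 - 10*t**2 + 32*t + 160 = 0, which factors as -2*(t - 4)*(t + 4)*(t + 5) = 0. The curves meet at t = -5, -4, 4.
On [-5, -4], v = 5*t - 1 is on top; that piece has area ∫[-5,-4] (-(-2*t**3 - 10*t**2 + 32*t + 160)) dt = 17/6.
On [-4, 4], v = -2*t**3 - 10*t**2 + 37*t + 159 is on top; that piece has area ∫[-4,4] (-2*t**3 - 10*t**2 + 32*t + 160) dt = 2560/3.
Total enclosed area = 17/6 + 2560/3 = 5137/6.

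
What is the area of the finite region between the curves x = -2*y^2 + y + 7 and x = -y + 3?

Both boundary curves give x as a function of y, so integrate with respect to y. Setting them equal: -2*y^2 + 2*y + 4 = 0, i.e. -2*(y - 2)*(y + 1) = 0, so they meet at y = -1, 2.
For y in [-1, 2], x = -2*y^2 + y + 7 is on the right; area = ∫[-1,2] (-2*y^2 + 2*y + 4) dy = 9.

9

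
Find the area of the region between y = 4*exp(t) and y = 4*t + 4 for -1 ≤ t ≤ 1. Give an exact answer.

On [-1, 1], (4*exp(t)) - (4*t + 4) = -4*t + 4*exp(t) - 4 is ≥ 0 throughout, so the area is a single integral of |-4*t + 4*exp(t) - 4|.
∫[-1,1] (-4*t + 4*exp(t) - 4) dt = -8 - 4*exp(-1) + 4*exp(1).

-8 - 4*exp(-1) + 4*exp(1)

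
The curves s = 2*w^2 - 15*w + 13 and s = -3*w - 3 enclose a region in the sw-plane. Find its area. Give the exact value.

8/3

Both boundary curves give s as a function of w, so integrate with respect to w. Setting them equal: 2*w^2 - 12*w + 16 = 0, i.e. 2*(w - 4)*(w - 2) = 0, so they meet at w = 2, 4.
For w in [2, 4], s = 2*w^2 - 15*w + 13 is on the left; area = ∫[2,4] (-(2*w^2 - 12*w + 16)) dw = 8/3.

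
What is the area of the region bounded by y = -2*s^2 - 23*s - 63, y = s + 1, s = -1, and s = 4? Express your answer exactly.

1630/3

On [-1, 4], (-2*s^2 - 23*s - 63) - (s + 1) = -2*s^2 - 24*s - 64 is ≤ 0 throughout, so the area is a single integral of |-2*s^2 - 24*s - 64|.
∫[-1,4] (-2*s^2 - 24*s - 64) ds = -1630/3; the area of that piece is 1630/3.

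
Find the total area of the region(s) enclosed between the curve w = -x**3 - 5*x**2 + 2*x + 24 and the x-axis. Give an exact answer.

443/6

The curve meets the x-axis where -x**3 - 5*x**2 + 2*x + 24 = 0, i.e. -(x - 2)*(x + 3)*(x + 4) = 0, at x = -4, -3, 2.
On [-4, -3] the curve lies below the axis; ∫[-4,-3] (-x**3 - 5*x**2 + 2*x + 24) dx = -11/12, giving area 11/12.
On [-3, 2] the curve lies above the axis; ∫[-3,2] (-x**3 - 5*x**2 + 2*x + 24) dx = 875/12, giving area 875/12.
Total area = 11/12 + 875/12 = 443/6.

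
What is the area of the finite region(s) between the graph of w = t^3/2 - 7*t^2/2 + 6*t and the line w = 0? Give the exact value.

71/12

The curve meets the t-axis where t^3/2 - 7*t^2/2 + 6*t = 0, i.e. t*(t - 4)*(t - 3)/2 = 0, at t = 0, 3, 4.
On [0, 3] the curve lies above the axis; ∫[0,3] (t^3/2 - 7*t^2/2 + 6*t) dt = 45/8, giving area 45/8.
On [3, 4] the curve lies below the axis; ∫[3,4] (t^3/2 - 7*t^2/2 + 6*t) dt = -7/24, giving area 7/24.
Total area = 45/8 + 7/24 = 71/12.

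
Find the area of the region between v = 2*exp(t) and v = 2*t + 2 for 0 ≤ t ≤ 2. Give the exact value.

On [0, 2], (2*exp(t)) - (2*t + 2) = -2*t + 2*exp(t) - 2 is ≥ 0 throughout, so the area is a single integral of |-2*t + 2*exp(t) - 2|.
∫[0,2] (-2*t + 2*exp(t) - 2) dt = -10 + 2*exp(2).

-10 + 2*exp(2)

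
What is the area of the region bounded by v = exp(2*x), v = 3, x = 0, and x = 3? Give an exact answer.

-23/2 + 3*log(3) + exp(6)/2

The difference (exp(2*x)) - (3) = exp(2*x) - 3 changes sign at x = log(3)/2 inside [0, 3], so split the integral there.
∫[0,log(3)/2] (exp(2*x) - 3) dx = 1 - 3*log(3)/2; the area of that piece is -1 + 3*log(3)/2.
∫[log(3)/2,3] (exp(2*x) - 3) dx = -21/2 + 3*log(3)/2 + exp(6)/2.
Total area = (-1 + 3*log(3)/2) + (-21/2 + 3*log(3)/2 + exp(6)/2) = -23/2 + 3*log(3) + exp(6)/2.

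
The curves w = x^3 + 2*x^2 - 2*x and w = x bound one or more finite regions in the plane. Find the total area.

Set the curves equal: x^3 + 2*x^2 - 2*x = x, so x^3 + 2*x^2 - 3*x = 0, which factors as x*(x - 1)*(x + 3) = 0. The curves meet at x = -3, 0, 1.
On [-3, 0], w = x^3 + 2*x^2 - 2*x is on top; that piece has area ∫[-3,0] (x^3 + 2*x^2 - 3*x) dx = 45/4.
On [0, 1], w = x is on top; that piece has area ∫[0,1] (-(x^3 + 2*x^2 - 3*x)) dx = 7/12.
Total enclosed area = 45/4 + 7/12 = 71/6.

71/6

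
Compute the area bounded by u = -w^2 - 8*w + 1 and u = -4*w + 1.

32/3

Both boundary curves give u as a function of w, so integrate with respect to w. Setting them equal: -w^2 - 4*w = 0, i.e. -w*(w + 4) = 0, so they meet at w = -4, 0.
For w in [-4, 0], u = -w^2 - 8*w + 1 is on the right; area = ∫[-4,0] (-w^2 - 4*w) dw = 32/3.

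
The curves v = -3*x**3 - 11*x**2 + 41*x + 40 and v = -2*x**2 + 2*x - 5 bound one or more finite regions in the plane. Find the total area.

Set the curves equal: -3*x**3 - 11*x**2 + 41*x + 40 = -2*x**2 + 2*x - 5, so -3*x**3 - 9*x**2 + 39*x + 45 = 0, which factors as -3*(x - 3)*(x + 1)*(x + 5) = 0. The curves meet at x = -5, -1, 3.
On [-5, -1], v = -2*x**2 + 2*x - 5 is on top; that piece has area ∫[-5,-1] (-(-3*x**3 - 9*x**2 + 39*x + 45)) dx = 192.
On [-1, 3], v = -3*x**3 - 11*x**2 + 41*x + 40 is on top; that piece has area ∫[-1,3] (-3*x**3 - 9*x**2 + 39*x + 45) dx = 192.
Total enclosed area = 192 + 192 = 384.

384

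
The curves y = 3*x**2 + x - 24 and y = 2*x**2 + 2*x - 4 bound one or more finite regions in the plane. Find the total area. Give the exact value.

243/2

Set the curves equal: 3*x**2 + x - 24 = 2*x**2 + 2*x - 4, so x**2 - x - 20 = 0, which factors as (x - 5)*(x + 4) = 0. The curves meet at x = -4, 5.
On [-4, 5], y = 2*x**2 + 2*x - 4 is on top; that piece has area ∫[-4,5] (-(x**2 - x - 20)) dx = 243/2.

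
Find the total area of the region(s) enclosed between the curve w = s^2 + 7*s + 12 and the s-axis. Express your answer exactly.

The curve meets the s-axis where s^2 + 7*s + 12 = 0, i.e. (s + 3)*(s + 4) = 0, at s = -4, -3.
On [-4, -3] the curve lies below the axis; ∫[-4,-3] (s^2 + 7*s + 12) ds = -1/6, giving area 1/6.

1/6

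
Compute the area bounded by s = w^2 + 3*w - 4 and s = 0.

125/6

Both boundary curves give s as a function of w, so integrate with respect to w. Setting them equal: w^2 + 3*w - 4 = 0, i.e. (w - 1)*(w + 4) = 0, so they meet at w = -4, 1.
For w in [-4, 1], s = w^2 + 3*w - 4 is on the left; area = ∫[-4,1] (-(w^2 + 3*w - 4)) dw = 125/6.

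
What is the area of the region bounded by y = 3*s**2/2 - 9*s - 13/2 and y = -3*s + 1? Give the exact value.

54

Set the curves equal: 3*s**2/2 - 9*s - 13/2 = -3*s + 1, so 3*s**2/2 - 6*s - 15/2 = 0, which factors as 3*(s - 5)*(s + 1)/2 = 0. The curves meet at s = -1, 5.
On [-1, 5], y = -3*s + 1 is on top; that piece has area ∫[-1,5] (-(3*s**2/2 - 6*s - 15/2)) ds = 54.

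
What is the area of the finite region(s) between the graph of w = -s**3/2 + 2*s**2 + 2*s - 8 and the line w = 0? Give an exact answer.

The curve meets the s-axis where -s**3/2 + 2*s**2 + 2*s - 8 = 0, i.e. -(s - 4)*(s - 2)*(s + 2)/2 = 0, at s = -2, 2, 4.
On [-2, 2] the curve lies below the axis; ∫[-2,2] (-s**3/2 + 2*s**2 + 2*s - 8) ds = -64/3, giving area 64/3.
On [2, 4] the curve lies above the axis; ∫[2,4] (-s**3/2 + 2*s**2 + 2*s - 8) ds = 10/3, giving area 10/3.
Total area = 64/3 + 10/3 = 74/3.

74/3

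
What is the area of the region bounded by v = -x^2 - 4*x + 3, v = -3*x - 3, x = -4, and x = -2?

The difference (-x^2 - 4*x + 3) - (-3*x - 3) = -x^2 - x + 6 changes sign at x = -3 inside [-4, -2], so split the integral there.
∫[-4,-3] (-x^2 - x + 6) dx = -17/6; the area of that piece is 17/6.
∫[-3,-2] (-x^2 - x + 6) dx = 13/6.
Total area = 17/6 + 13/6 = 5.

5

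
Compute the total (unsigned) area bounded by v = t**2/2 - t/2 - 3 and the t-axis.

125/12

The curve meets the t-axis where t**2/2 - t/2 - 3 = 0, i.e. (t - 3)*(t + 2)/2 = 0, at t = -2, 3.
On [-2, 3] the curve lies below the axis; ∫[-2,3] (t**2/2 - t/2 - 3) dt = -125/12, giving area 125/12.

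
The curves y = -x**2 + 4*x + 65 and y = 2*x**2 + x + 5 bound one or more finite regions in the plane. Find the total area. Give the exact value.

729/2

Set the curves equal: -x**2 + 4*x + 65 = 2*x**2 + x + 5, so -3*x**2 + 3*x + 60 = 0, which factors as -3*(x - 5)*(x + 4) = 0. The curves meet at x = -4, 5.
On [-4, 5], y = -x**2 + 4*x + 65 is on top; that piece has area ∫[-4,5] (-3*x**2 + 3*x + 60) dx = 729/2.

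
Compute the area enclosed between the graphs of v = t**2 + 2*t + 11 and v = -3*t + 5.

1/6

Set the curves equal: t**2 + 2*t + 11 = -3*t + 5, so t**2 + 5*t + 6 = 0, which factors as (t + 2)*(t + 3) = 0. The curves meet at t = -3, -2.
On [-3, -2], v = -3*t + 5 is on top; that piece has area ∫[-3,-2] (-(t**2 + 5*t + 6)) dt = 1/6.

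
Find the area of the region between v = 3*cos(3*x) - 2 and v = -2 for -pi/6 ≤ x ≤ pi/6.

On [-pi/6, pi/6], (3*cos(3*x) - 2) - (-2) = 3*cos(3*x) is ≥ 0 throughout, so the area is a single integral of |3*cos(3*x)|.
∫[-pi/6,pi/6] (3*cos(3*x)) dx = 2.

2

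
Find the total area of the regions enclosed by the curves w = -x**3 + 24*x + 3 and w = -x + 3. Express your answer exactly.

Set the curves equal: -x**3 + 24*x + 3 = -x + 3, so -x**3 + 25*x = 0, which factors as -x*(x - 5)*(x + 5) = 0. The curves meet at x = -5, 0, 5.
On [-5, 0], w = -x + 3 is on top; that piece has area ∫[-5,0] (-(-x**3 + 25*x)) dx = 625/4.
On [0, 5], w = -x**3 + 24*x + 3 is on top; that piece has area ∫[0,5] (-x**3 + 25*x) dx = 625/4.
Total enclosed area = 625/4 + 625/4 = 625/2.

625/2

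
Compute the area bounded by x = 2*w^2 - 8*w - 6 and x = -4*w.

Both boundary curves give x as a function of w, so integrate with respect to w. Setting them equal: 2*w^2 - 4*w - 6 = 0, i.e. 2*(w - 3)*(w + 1) = 0, so they meet at w = -1, 3.
For w in [-1, 3], x = 2*w^2 - 8*w - 6 is on the left; area = ∫[-1,3] (-(2*w^2 - 4*w - 6)) dw = 64/3.

64/3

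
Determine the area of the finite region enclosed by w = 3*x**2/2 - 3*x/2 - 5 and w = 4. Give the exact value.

Set the curves equal: 3*x**2/2 - 3*x/2 - 5 = 4, so 3*x**2/2 - 3*x/2 - 9 = 0, which factors as 3*(x - 3)*(x + 2)/2 = 0. The curves meet at x = -2, 3.
On [-2, 3], w = 4 is on top; that piece has area ∫[-2,3] (-(3*x**2/2 - 3*x/2 - 9)) dx = 125/4.

125/4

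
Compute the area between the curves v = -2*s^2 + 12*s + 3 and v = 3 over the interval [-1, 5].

The difference (-2*s^2 + 12*s + 3) - (3) = -2*s^2 + 12*s changes sign at s = 0 inside [-1, 5], so split the integral there.
∫[-1,0] (-2*s^2 + 12*s) ds = -20/3; the area of that piece is 20/3.
∫[0,5] (-2*s^2 + 12*s) ds = 200/3.
Total area = 20/3 + 200/3 = 220/3.

220/3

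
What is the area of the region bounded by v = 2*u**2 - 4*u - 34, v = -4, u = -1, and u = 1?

176/3

On [-1, 1], (2*u**2 - 4*u - 34) - (-4) = 2*u**2 - 4*u - 30 is ≤ 0 throughout, so the area is a single integral of |2*u**2 - 4*u - 30|.
∫[-1,1] (2*u**2 - 4*u - 30) du = -176/3; the area of that piece is 176/3.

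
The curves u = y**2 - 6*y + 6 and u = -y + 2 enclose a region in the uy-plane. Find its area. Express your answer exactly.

Both boundary curves give u as a function of y, so integrate with respect to y. Setting them equal: y**2 - 5*y + 4 = 0, i.e. (y - 4)*(y - 1) = 0, so they meet at y = 1, 4.
For y in [1, 4], u = y**2 - 6*y + 6 is on the left; area = ∫[1,4] (-(y**2 - 5*y + 4)) dy = 9/2.

9/2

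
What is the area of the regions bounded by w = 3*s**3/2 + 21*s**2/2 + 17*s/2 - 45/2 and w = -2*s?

74

Set the curves equal: 3*s**3/2 + 21*s**2/2 + 17*s/2 - 45/2 = -2*s, so 3*s**3/2 + 21*s**2/2 + 21*s/2 - 45/2 = 0, which factors as 3*(s - 1)*(s + 3)*(s + 5)/2 = 0. The curves meet at s = -5, -3, 1.
On [-5, -3], w = 3*s**3/2 + 21*s**2/2 + 17*s/2 - 45/2 is on top; that piece has area ∫[-5,-3] (3*s**3/2 + 21*s**2/2 + 21*s/2 - 45/2) ds = 10.
On [-3, 1], w = -2*s is on top; that piece has area ∫[-3,1] (-(3*s**3/2 + 21*s**2/2 + 21*s/2 - 45/2)) ds = 64.
Total enclosed area = 10 + 64 = 74.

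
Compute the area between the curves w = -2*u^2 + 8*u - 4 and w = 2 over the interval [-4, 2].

404/3

The difference (-2*u^2 + 8*u - 4) - (2) = -2*u^2 + 8*u - 6 changes sign at u = 1 inside [-4, 2], so split the integral there.
∫[-4,1] (-2*u^2 + 8*u - 6) du = -400/3; the area of that piece is 400/3.
∫[1,2] (-2*u^2 + 8*u - 6) du = 4/3.
Total area = 400/3 + 4/3 = 404/3.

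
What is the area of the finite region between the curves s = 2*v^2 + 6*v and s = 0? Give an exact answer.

9

Both boundary curves give s as a function of v, so integrate with respect to v. Setting them equal: 2*v^2 + 6*v = 0, i.e. 2*v*(v + 3) = 0, so they meet at v = -3, 0.
For v in [-3, 0], s = 2*v^2 + 6*v is on the left; area = ∫[-3,0] (-(2*v^2 + 6*v)) dv = 9.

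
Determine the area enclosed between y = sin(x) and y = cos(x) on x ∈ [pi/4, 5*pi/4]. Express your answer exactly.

On [pi/4, 5*pi/4], (sin(x)) - (cos(x)) = sin(x) - cos(x) is ≥ 0 throughout, so the area is a single integral of |sin(x) - cos(x)|.
∫[pi/4,5*pi/4] (sin(x) - cos(x)) dx = 2*sqrt(2).

2*sqrt(2)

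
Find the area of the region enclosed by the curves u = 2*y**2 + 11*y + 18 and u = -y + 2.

Both boundary curves give u as a function of y, so integrate with respect to y. Setting them equal: 2*y**2 + 12*y + 16 = 0, i.e. 2*(y + 2)*(y + 4) = 0, so they meet at y = -4, -2.
For y in [-4, -2], u = 2*y**2 + 11*y + 18 is on the left; area = ∫[-4,-2] (-(2*y**2 + 12*y + 16)) dy = 8/3.

8/3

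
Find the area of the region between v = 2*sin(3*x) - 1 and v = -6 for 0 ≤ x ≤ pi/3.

On [0, pi/3], (2*sin(3*x) - 1) - (-6) = 2*sin(3*x) + 5 is ≥ 0 throughout, so the area is a single integral of |2*sin(3*x) + 5|.
∫[0,pi/3] (2*sin(3*x) + 5) dx = 4/3 + 5*pi/3.

4/3 + 5*pi/3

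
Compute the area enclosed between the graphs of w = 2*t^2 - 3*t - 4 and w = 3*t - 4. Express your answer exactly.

Set the curves equal: 2*t^2 - 3*t - 4 = 3*t - 4, so 2*t^2 - 6*t = 0, which factors as 2*t*(t - 3) = 0. The curves meet at t = 0, 3.
On [0, 3], w = 3*t - 4 is on top; that piece has area ∫[0,3] (-(2*t^2 - 6*t)) dt = 9.

9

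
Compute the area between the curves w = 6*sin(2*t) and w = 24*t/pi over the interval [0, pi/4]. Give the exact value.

On [0, pi/4], (6*sin(2*t)) - (24*t/pi) = -24*t/pi + 6*sin(2*t) is ≥ 0 throughout, so the area is a single integral of |-24*t/pi + 6*sin(2*t)|.
∫[0,pi/4] (-24*t/pi + 6*sin(2*t)) dt = 3 - 3*pi/4.

3 - 3*pi/4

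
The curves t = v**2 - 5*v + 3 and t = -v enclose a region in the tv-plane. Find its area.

4/3

Both boundary curves give t as a function of v, so integrate with respect to v. Setting them equal: v**2 - 4*v + 3 = 0, i.e. (v - 3)*(v - 1) = 0, so they meet at v = 1, 3.
For v in [1, 3], t = v**2 - 5*v + 3 is on the left; area = ∫[1,3] (-(v**2 - 4*v + 3)) dv = 4/3.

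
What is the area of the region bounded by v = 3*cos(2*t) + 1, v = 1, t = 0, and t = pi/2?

The difference (3*cos(2*t) + 1) - (1) = 3*cos(2*t) changes sign at t = pi/4 inside [0, pi/2], so split the integral there.
∫[0,pi/4] (3*cos(2*t)) dt = 3/2.
∫[pi/4,pi/2] (3*cos(2*t)) dt = -3/2; the area of that piece is 3/2.
Total area = 3/2 + 3/2 = 3.

3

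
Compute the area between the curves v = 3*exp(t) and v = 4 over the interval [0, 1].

The difference (3*exp(t)) - (4) = 3*exp(t) - 4 changes sign at t = log(4/3) inside [0, 1], so split the integral there.
∫[0,log(4/3)] (3*exp(t) - 4) dt = log(81/256) + 1; the area of that piece is -1 + log(256/81).
∫[log(4/3),1] (3*exp(t) - 4) dt = -8 - 4*log(3) + 8*log(2) + 3*exp(1).
Total area = (-1 + log(256/81)) + (-8 - 4*log(3) + 8*log(2) + 3*exp(1)) = -9 - 8*log(3) + 3*exp(1) + 16*log(2).

-9 - 8*log(3) + 3*exp(1) + 16*log(2)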